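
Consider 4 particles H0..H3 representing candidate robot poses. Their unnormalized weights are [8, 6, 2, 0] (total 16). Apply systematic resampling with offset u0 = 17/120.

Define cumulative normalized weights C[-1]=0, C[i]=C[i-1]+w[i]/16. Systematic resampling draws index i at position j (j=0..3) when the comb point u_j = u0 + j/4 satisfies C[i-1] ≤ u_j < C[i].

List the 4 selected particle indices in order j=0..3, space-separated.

C = [1/2, 7/8, 1, 1]
j=0: u_0=17/120 ∈ [0, 1/2) → index 0
j=1: u_1=47/120 ∈ [0, 1/2) → index 0
j=2: u_2=77/120 ∈ [1/2, 7/8) → index 1
j=3: u_3=107/120 ∈ [7/8, 1) → index 2

0 0 1 2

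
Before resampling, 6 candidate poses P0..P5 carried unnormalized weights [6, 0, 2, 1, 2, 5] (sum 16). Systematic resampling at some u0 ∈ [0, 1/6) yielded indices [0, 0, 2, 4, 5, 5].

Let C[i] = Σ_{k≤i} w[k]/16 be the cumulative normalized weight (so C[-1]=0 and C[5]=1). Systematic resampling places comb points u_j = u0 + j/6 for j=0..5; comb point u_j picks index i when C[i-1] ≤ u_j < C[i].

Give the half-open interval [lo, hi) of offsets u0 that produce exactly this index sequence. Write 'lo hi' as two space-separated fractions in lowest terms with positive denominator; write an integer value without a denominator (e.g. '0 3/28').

C = [3/8, 3/8, 1/2, 9/16, 11/16, 1]
j=0 picked index 0: u0 ∈ [0, 3/8)
j=1 picked index 0: u0 ∈ [-1/6, 5/24)
j=2 picked index 2: u0 ∈ [1/24, 1/6)
j=3 picked index 4: u0 ∈ [1/16, 3/16)
j=4 picked index 5: u0 ∈ [1/48, 1/3)
j=5 picked index 5: u0 ∈ [-7/48, 1/6)
intersection: [1/16, 1/6)

1/16 1/6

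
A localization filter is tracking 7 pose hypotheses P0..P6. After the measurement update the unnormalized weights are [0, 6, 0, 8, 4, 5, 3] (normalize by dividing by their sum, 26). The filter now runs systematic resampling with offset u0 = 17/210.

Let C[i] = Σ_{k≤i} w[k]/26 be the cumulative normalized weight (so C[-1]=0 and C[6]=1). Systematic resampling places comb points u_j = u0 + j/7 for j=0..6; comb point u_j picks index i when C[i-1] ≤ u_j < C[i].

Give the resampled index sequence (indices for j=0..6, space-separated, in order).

C = [0, 3/13, 3/13, 7/13, 9/13, 23/26, 1]
j=0: u_0=17/210 ∈ [0, 3/13) → index 1
j=1: u_1=47/210 ∈ [0, 3/13) → index 1
j=2: u_2=11/30 ∈ [3/13, 7/13) → index 3
j=3: u_3=107/210 ∈ [3/13, 7/13) → index 3
j=4: u_4=137/210 ∈ [7/13, 9/13) → index 4
j=5: u_5=167/210 ∈ [9/13, 23/26) → index 5
j=6: u_6=197/210 ∈ [23/26, 1) → index 6

1 1 3 3 4 5 6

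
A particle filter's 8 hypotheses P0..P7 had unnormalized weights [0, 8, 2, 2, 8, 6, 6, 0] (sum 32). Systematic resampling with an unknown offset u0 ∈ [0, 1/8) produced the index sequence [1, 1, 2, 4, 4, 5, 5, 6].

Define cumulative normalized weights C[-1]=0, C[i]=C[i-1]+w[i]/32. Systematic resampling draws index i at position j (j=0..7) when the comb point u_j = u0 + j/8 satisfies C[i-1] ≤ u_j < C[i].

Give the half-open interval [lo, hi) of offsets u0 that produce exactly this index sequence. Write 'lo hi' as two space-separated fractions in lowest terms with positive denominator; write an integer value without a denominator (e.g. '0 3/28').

C = [0, 1/4, 5/16, 3/8, 5/8, 13/16, 1, 1]
j=0 picked index 1: u0 ∈ [0, 1/4)
j=1 picked index 1: u0 ∈ [-1/8, 1/8)
j=2 picked index 2: u0 ∈ [0, 1/16)
j=3 picked index 4: u0 ∈ [0, 1/4)
j=4 picked index 4: u0 ∈ [-1/8, 1/8)
j=5 picked index 5: u0 ∈ [0, 3/16)
j=6 picked index 5: u0 ∈ [-1/8, 1/16)
j=7 picked index 6: u0 ∈ [-1/16, 1/8)
intersection: [0, 1/16)

0 1/16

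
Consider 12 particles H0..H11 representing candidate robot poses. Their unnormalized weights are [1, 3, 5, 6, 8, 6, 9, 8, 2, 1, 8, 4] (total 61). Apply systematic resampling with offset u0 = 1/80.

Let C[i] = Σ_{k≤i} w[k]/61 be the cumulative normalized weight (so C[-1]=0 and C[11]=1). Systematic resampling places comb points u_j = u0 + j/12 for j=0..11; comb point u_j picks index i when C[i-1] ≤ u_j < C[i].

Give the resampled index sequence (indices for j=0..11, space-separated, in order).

0 2 3 4 4 5 6 6 7 8 10 10

C = [1/61, 4/61, 9/61, 15/61, 23/61, 29/61, 38/61, 46/61, 48/61, 49/61, 57/61, 1]
j=0: u_0=1/80 ∈ [0, 1/61) → index 0
j=1: u_1=23/240 ∈ [4/61, 9/61) → index 2
j=2: u_2=43/240 ∈ [9/61, 15/61) → index 3
j=3: u_3=21/80 ∈ [15/61, 23/61) → index 4
j=4: u_4=83/240 ∈ [15/61, 23/61) → index 4
j=5: u_5=103/240 ∈ [23/61, 29/61) → index 5
j=6: u_6=41/80 ∈ [29/61, 38/61) → index 6
j=7: u_7=143/240 ∈ [29/61, 38/61) → index 6
j=8: u_8=163/240 ∈ [38/61, 46/61) → index 7
j=9: u_9=61/80 ∈ [46/61, 48/61) → index 8
j=10: u_10=203/240 ∈ [49/61, 57/61) → index 10
j=11: u_11=223/240 ∈ [49/61, 57/61) → index 10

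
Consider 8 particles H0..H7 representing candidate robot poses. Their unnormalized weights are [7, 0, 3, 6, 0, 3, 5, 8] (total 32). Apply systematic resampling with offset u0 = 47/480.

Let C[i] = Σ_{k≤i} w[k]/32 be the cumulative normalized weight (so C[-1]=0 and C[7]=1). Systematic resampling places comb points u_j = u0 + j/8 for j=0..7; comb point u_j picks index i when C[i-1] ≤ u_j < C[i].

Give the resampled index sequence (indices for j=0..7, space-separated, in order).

0 2 3 3 6 6 7 7

C = [7/32, 7/32, 5/16, 1/2, 1/2, 19/32, 3/4, 1]
j=0: u_0=47/480 ∈ [0, 7/32) → index 0
j=1: u_1=107/480 ∈ [7/32, 5/16) → index 2
j=2: u_2=167/480 ∈ [5/16, 1/2) → index 3
j=3: u_3=227/480 ∈ [5/16, 1/2) → index 3
j=4: u_4=287/480 ∈ [19/32, 3/4) → index 6
j=5: u_5=347/480 ∈ [19/32, 3/4) → index 6
j=6: u_6=407/480 ∈ [3/4, 1) → index 7
j=7: u_7=467/480 ∈ [3/4, 1) → index 7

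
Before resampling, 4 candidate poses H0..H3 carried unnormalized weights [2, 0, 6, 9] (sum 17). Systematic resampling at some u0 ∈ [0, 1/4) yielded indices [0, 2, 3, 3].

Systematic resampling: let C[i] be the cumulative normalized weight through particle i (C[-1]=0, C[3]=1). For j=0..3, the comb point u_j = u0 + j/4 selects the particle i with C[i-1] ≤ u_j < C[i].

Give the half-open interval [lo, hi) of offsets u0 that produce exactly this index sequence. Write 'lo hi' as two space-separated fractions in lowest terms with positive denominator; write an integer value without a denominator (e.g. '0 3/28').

0 2/17

C = [2/17, 2/17, 8/17, 1]
j=0 picked index 0: u0 ∈ [0, 2/17)
j=1 picked index 2: u0 ∈ [-9/68, 15/68)
j=2 picked index 3: u0 ∈ [-1/34, 1/2)
j=3 picked index 3: u0 ∈ [-19/68, 1/4)
intersection: [0, 2/17)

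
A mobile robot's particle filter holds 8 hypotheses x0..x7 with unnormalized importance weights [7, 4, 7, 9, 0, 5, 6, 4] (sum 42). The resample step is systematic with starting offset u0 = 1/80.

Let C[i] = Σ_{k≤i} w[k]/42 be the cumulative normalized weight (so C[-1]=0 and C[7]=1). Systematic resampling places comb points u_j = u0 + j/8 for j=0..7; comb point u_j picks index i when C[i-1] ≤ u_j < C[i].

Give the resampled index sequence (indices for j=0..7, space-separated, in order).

0 0 2 2 3 3 6 6

C = [1/6, 11/42, 3/7, 9/14, 9/14, 16/21, 19/21, 1]
j=0: u_0=1/80 ∈ [0, 1/6) → index 0
j=1: u_1=11/80 ∈ [0, 1/6) → index 0
j=2: u_2=21/80 ∈ [11/42, 3/7) → index 2
j=3: u_3=31/80 ∈ [11/42, 3/7) → index 2
j=4: u_4=41/80 ∈ [3/7, 9/14) → index 3
j=5: u_5=51/80 ∈ [3/7, 9/14) → index 3
j=6: u_6=61/80 ∈ [16/21, 19/21) → index 6
j=7: u_7=71/80 ∈ [16/21, 19/21) → index 6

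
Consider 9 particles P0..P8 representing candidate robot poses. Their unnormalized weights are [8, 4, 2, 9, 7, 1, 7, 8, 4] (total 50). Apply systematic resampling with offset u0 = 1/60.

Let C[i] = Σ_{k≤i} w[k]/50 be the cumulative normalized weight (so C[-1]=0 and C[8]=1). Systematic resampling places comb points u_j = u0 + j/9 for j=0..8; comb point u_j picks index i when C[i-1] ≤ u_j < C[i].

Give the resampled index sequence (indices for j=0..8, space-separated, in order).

0 0 1 3 4 4 6 7 7

C = [4/25, 6/25, 7/25, 23/50, 3/5, 31/50, 19/25, 23/25, 1]
j=0: u_0=1/60 ∈ [0, 4/25) → index 0
j=1: u_1=23/180 ∈ [0, 4/25) → index 0
j=2: u_2=43/180 ∈ [4/25, 6/25) → index 1
j=3: u_3=7/20 ∈ [7/25, 23/50) → index 3
j=4: u_4=83/180 ∈ [23/50, 3/5) → index 4
j=5: u_5=103/180 ∈ [23/50, 3/5) → index 4
j=6: u_6=41/60 ∈ [31/50, 19/25) → index 6
j=7: u_7=143/180 ∈ [19/25, 23/25) → index 7
j=8: u_8=163/180 ∈ [19/25, 23/25) → index 7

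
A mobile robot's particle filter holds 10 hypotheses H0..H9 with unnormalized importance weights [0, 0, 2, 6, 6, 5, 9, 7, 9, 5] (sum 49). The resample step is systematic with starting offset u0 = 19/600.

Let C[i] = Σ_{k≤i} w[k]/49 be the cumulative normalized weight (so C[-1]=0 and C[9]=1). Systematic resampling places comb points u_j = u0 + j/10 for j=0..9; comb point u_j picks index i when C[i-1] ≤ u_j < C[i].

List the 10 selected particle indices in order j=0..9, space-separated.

2 3 4 5 6 6 7 8 8 9

C = [0, 0, 2/49, 8/49, 2/7, 19/49, 4/7, 5/7, 44/49, 1]
j=0: u_0=19/600 ∈ [0, 2/49) → index 2
j=1: u_1=79/600 ∈ [2/49, 8/49) → index 3
j=2: u_2=139/600 ∈ [8/49, 2/7) → index 4
j=3: u_3=199/600 ∈ [2/7, 19/49) → index 5
j=4: u_4=259/600 ∈ [19/49, 4/7) → index 6
j=5: u_5=319/600 ∈ [19/49, 4/7) → index 6
j=6: u_6=379/600 ∈ [4/7, 5/7) → index 7
j=7: u_7=439/600 ∈ [5/7, 44/49) → index 8
j=8: u_8=499/600 ∈ [5/7, 44/49) → index 8
j=9: u_9=559/600 ∈ [44/49, 1) → index 9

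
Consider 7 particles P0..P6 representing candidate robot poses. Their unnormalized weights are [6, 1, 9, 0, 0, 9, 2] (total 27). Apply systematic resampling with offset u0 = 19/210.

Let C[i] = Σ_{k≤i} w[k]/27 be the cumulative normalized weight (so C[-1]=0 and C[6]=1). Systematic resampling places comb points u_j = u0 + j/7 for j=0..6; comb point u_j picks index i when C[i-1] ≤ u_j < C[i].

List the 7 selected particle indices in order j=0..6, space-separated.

0 1 2 2 5 5 6

C = [2/9, 7/27, 16/27, 16/27, 16/27, 25/27, 1]
j=0: u_0=19/210 ∈ [0, 2/9) → index 0
j=1: u_1=7/30 ∈ [2/9, 7/27) → index 1
j=2: u_2=79/210 ∈ [7/27, 16/27) → index 2
j=3: u_3=109/210 ∈ [7/27, 16/27) → index 2
j=4: u_4=139/210 ∈ [16/27, 25/27) → index 5
j=5: u_5=169/210 ∈ [16/27, 25/27) → index 5
j=6: u_6=199/210 ∈ [25/27, 1) → index 6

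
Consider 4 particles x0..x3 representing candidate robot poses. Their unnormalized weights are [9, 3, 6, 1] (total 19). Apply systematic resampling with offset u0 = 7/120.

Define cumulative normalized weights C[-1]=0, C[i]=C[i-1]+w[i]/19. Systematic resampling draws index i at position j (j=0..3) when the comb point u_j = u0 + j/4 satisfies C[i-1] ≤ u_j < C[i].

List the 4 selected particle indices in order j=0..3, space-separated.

C = [9/19, 12/19, 18/19, 1]
j=0: u_0=7/120 ∈ [0, 9/19) → index 0
j=1: u_1=37/120 ∈ [0, 9/19) → index 0
j=2: u_2=67/120 ∈ [9/19, 12/19) → index 1
j=3: u_3=97/120 ∈ [12/19, 18/19) → index 2

0 0 1 2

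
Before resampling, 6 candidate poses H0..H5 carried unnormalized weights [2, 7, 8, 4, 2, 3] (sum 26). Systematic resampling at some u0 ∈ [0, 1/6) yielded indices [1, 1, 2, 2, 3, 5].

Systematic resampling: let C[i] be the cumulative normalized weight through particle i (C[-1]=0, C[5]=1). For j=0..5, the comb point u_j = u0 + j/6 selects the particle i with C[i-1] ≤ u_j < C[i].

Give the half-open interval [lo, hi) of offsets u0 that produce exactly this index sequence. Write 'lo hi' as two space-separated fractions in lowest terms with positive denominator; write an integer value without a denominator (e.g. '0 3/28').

1/13 11/78

C = [1/13, 9/26, 17/26, 21/26, 23/26, 1]
j=0 picked index 1: u0 ∈ [1/13, 9/26)
j=1 picked index 1: u0 ∈ [-7/78, 7/39)
j=2 picked index 2: u0 ∈ [1/78, 25/78)
j=3 picked index 2: u0 ∈ [-2/13, 2/13)
j=4 picked index 3: u0 ∈ [-1/78, 11/78)
j=5 picked index 5: u0 ∈ [2/39, 1/6)
intersection: [1/13, 11/78)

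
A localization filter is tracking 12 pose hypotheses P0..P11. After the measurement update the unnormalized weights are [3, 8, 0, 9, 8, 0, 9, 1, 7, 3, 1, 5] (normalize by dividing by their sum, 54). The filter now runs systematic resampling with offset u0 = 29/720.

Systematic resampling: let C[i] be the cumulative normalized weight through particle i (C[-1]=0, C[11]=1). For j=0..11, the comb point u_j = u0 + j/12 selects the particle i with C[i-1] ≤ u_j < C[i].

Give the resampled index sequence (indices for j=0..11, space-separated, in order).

C = [1/18, 11/54, 11/54, 10/27, 14/27, 14/27, 37/54, 19/27, 5/6, 8/9, 49/54, 1]
j=0: u_0=29/720 ∈ [0, 1/18) → index 0
j=1: u_1=89/720 ∈ [1/18, 11/54) → index 1
j=2: u_2=149/720 ∈ [11/54, 10/27) → index 3
j=3: u_3=209/720 ∈ [11/54, 10/27) → index 3
j=4: u_4=269/720 ∈ [10/27, 14/27) → index 4
j=5: u_5=329/720 ∈ [10/27, 14/27) → index 4
j=6: u_6=389/720 ∈ [14/27, 37/54) → index 6
j=7: u_7=449/720 ∈ [14/27, 37/54) → index 6
j=8: u_8=509/720 ∈ [19/27, 5/6) → index 8
j=9: u_9=569/720 ∈ [19/27, 5/6) → index 8
j=10: u_10=629/720 ∈ [5/6, 8/9) → index 9
j=11: u_11=689/720 ∈ [49/54, 1) → index 11

0 1 3 3 4 4 6 6 8 8 9 11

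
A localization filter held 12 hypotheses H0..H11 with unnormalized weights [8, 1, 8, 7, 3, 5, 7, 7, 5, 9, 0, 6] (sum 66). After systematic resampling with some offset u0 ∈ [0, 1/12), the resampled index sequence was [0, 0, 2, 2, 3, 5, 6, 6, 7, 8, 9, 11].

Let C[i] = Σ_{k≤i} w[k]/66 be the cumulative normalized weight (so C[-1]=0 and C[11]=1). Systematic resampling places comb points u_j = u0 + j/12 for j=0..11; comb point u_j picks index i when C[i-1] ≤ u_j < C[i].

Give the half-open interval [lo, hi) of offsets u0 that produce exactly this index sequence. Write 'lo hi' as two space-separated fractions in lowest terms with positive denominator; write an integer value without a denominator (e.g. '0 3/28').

0 1/132

C = [4/33, 3/22, 17/66, 4/11, 9/22, 16/33, 13/22, 23/33, 17/22, 10/11, 10/11, 1]
j=0 picked index 0: u0 ∈ [0, 4/33)
j=1 picked index 0: u0 ∈ [-1/12, 5/132)
j=2 picked index 2: u0 ∈ [-1/33, 1/11)
j=3 picked index 2: u0 ∈ [-5/44, 1/132)
j=4 picked index 3: u0 ∈ [-5/66, 1/33)
j=5 picked index 5: u0 ∈ [-1/132, 3/44)
j=6 picked index 6: u0 ∈ [-1/66, 1/11)
j=7 picked index 6: u0 ∈ [-13/132, 1/132)
j=8 picked index 7: u0 ∈ [-5/66, 1/33)
j=9 picked index 8: u0 ∈ [-7/132, 1/44)
j=10 picked index 9: u0 ∈ [-2/33, 5/66)
j=11 picked index 11: u0 ∈ [-1/132, 1/12)
intersection: [0, 1/132)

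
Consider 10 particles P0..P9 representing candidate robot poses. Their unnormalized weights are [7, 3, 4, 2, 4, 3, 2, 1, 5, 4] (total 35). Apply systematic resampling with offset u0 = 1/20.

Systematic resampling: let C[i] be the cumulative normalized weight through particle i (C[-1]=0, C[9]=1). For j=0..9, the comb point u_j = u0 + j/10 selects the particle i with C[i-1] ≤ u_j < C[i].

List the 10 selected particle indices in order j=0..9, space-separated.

C = [1/5, 2/7, 2/5, 16/35, 4/7, 23/35, 5/7, 26/35, 31/35, 1]
j=0: u_0=1/20 ∈ [0, 1/5) → index 0
j=1: u_1=3/20 ∈ [0, 1/5) → index 0
j=2: u_2=1/4 ∈ [1/5, 2/7) → index 1
j=3: u_3=7/20 ∈ [2/7, 2/5) → index 2
j=4: u_4=9/20 ∈ [2/5, 16/35) → index 3
j=5: u_5=11/20 ∈ [16/35, 4/7) → index 4
j=6: u_6=13/20 ∈ [4/7, 23/35) → index 5
j=7: u_7=3/4 ∈ [26/35, 31/35) → index 8
j=8: u_8=17/20 ∈ [26/35, 31/35) → index 8
j=9: u_9=19/20 ∈ [31/35, 1) → index 9

0 0 1 2 3 4 5 8 8 9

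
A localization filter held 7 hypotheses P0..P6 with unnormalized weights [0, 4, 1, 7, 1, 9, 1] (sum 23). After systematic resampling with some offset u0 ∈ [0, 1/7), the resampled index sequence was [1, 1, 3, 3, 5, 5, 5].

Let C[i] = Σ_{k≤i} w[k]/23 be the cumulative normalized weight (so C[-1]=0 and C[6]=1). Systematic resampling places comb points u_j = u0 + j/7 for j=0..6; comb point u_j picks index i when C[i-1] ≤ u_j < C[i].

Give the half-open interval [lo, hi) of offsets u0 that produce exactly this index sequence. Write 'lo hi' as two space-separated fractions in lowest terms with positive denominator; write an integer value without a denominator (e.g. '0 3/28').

C = [0, 4/23, 5/23, 12/23, 13/23, 22/23, 1]
j=0 picked index 1: u0 ∈ [0, 4/23)
j=1 picked index 1: u0 ∈ [-1/7, 5/161)
j=2 picked index 3: u0 ∈ [-11/161, 38/161)
j=3 picked index 3: u0 ∈ [-34/161, 15/161)
j=4 picked index 5: u0 ∈ [-1/161, 62/161)
j=5 picked index 5: u0 ∈ [-24/161, 39/161)
j=6 picked index 5: u0 ∈ [-47/161, 16/161)
intersection: [0, 5/161)

0 5/161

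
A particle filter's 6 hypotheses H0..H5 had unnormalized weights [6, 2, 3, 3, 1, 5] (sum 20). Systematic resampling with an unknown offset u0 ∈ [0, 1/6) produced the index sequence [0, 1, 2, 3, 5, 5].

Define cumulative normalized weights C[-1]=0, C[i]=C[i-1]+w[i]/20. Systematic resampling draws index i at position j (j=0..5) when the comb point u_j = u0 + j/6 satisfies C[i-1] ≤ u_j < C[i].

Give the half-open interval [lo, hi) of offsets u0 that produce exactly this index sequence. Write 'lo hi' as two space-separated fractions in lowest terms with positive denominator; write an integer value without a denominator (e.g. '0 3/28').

2/15 1/6

C = [3/10, 2/5, 11/20, 7/10, 3/4, 1]
j=0 picked index 0: u0 ∈ [0, 3/10)
j=1 picked index 1: u0 ∈ [2/15, 7/30)
j=2 picked index 2: u0 ∈ [1/15, 13/60)
j=3 picked index 3: u0 ∈ [1/20, 1/5)
j=4 picked index 5: u0 ∈ [1/12, 1/3)
j=5 picked index 5: u0 ∈ [-1/12, 1/6)
intersection: [2/15, 1/6)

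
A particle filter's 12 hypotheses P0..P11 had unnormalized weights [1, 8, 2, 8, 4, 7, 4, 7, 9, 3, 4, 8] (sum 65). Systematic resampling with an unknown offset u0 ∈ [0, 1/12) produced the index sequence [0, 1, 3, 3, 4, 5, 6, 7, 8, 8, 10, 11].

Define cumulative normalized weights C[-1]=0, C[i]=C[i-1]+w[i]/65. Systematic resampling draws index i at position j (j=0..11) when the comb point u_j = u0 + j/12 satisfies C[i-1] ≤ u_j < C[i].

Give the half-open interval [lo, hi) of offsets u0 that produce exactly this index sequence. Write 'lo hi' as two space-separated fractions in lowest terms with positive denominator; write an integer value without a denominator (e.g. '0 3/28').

1/390 1/65

C = [1/65, 9/65, 11/65, 19/65, 23/65, 6/13, 34/65, 41/65, 10/13, 53/65, 57/65, 1]
j=0 picked index 0: u0 ∈ [0, 1/65)
j=1 picked index 1: u0 ∈ [-53/780, 43/780)
j=2 picked index 3: u0 ∈ [1/390, 49/390)
j=3 picked index 3: u0 ∈ [-21/260, 11/260)
j=4 picked index 4: u0 ∈ [-8/195, 4/195)
j=5 picked index 5: u0 ∈ [-49/780, 7/156)
j=6 picked index 6: u0 ∈ [-1/26, 3/130)
j=7 picked index 7: u0 ∈ [-47/780, 37/780)
j=8 picked index 8: u0 ∈ [-7/195, 4/39)
j=9 picked index 8: u0 ∈ [-31/260, 1/52)
j=10 picked index 10: u0 ∈ [-7/390, 17/390)
j=11 picked index 11: u0 ∈ [-31/780, 1/12)
intersection: [1/390, 1/65)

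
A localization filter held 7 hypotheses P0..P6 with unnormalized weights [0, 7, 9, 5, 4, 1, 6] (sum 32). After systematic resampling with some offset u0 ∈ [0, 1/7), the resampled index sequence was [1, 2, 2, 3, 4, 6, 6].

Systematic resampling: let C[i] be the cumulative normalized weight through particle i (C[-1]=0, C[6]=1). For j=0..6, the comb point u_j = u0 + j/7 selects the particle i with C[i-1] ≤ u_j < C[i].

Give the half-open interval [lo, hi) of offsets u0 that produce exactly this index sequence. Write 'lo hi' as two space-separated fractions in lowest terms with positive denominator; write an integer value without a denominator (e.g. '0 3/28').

11/112 1/7

C = [0, 7/32, 1/2, 21/32, 25/32, 13/16, 1]
j=0 picked index 1: u0 ∈ [0, 7/32)
j=1 picked index 2: u0 ∈ [17/224, 5/14)
j=2 picked index 2: u0 ∈ [-15/224, 3/14)
j=3 picked index 3: u0 ∈ [1/14, 51/224)
j=4 picked index 4: u0 ∈ [19/224, 47/224)
j=5 picked index 6: u0 ∈ [11/112, 2/7)
j=6 picked index 6: u0 ∈ [-5/112, 1/7)
intersection: [11/112, 1/7)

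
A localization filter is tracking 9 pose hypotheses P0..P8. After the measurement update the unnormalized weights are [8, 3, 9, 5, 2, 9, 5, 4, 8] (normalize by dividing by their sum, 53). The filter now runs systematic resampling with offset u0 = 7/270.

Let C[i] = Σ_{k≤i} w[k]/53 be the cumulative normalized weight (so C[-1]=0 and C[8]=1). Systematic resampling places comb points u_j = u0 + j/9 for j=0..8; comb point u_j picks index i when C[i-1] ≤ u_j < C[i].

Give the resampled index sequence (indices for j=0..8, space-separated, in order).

C = [8/53, 11/53, 20/53, 25/53, 27/53, 36/53, 41/53, 45/53, 1]
j=0: u_0=7/270 ∈ [0, 8/53) → index 0
j=1: u_1=37/270 ∈ [0, 8/53) → index 0
j=2: u_2=67/270 ∈ [11/53, 20/53) → index 2
j=3: u_3=97/270 ∈ [11/53, 20/53) → index 2
j=4: u_4=127/270 ∈ [20/53, 25/53) → index 3
j=5: u_5=157/270 ∈ [27/53, 36/53) → index 5
j=6: u_6=187/270 ∈ [36/53, 41/53) → index 6
j=7: u_7=217/270 ∈ [41/53, 45/53) → index 7
j=8: u_8=247/270 ∈ [45/53, 1) → index 8

0 0 2 2 3 5 6 7 8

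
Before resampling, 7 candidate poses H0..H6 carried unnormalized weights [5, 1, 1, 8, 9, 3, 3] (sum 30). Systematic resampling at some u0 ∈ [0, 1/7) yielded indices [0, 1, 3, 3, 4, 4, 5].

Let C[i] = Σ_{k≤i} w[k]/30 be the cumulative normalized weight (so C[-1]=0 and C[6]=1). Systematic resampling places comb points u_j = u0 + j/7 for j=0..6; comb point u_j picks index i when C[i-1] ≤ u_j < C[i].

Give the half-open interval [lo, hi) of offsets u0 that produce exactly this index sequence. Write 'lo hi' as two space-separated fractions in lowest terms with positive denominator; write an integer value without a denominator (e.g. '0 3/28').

1/42 3/70

C = [1/6, 1/5, 7/30, 1/2, 4/5, 9/10, 1]
j=0 picked index 0: u0 ∈ [0, 1/6)
j=1 picked index 1: u0 ∈ [1/42, 2/35)
j=2 picked index 3: u0 ∈ [-11/210, 3/14)
j=3 picked index 3: u0 ∈ [-41/210, 1/14)
j=4 picked index 4: u0 ∈ [-1/14, 8/35)
j=5 picked index 4: u0 ∈ [-3/14, 3/35)
j=6 picked index 5: u0 ∈ [-2/35, 3/70)
intersection: [1/42, 3/70)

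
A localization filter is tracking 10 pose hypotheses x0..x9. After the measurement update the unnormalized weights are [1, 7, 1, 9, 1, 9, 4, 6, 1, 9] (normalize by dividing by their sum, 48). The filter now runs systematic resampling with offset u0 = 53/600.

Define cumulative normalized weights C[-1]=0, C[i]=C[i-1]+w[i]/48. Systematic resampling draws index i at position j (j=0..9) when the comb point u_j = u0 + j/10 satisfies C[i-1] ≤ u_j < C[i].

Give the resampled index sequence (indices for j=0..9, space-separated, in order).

C = [1/48, 1/6, 3/16, 3/8, 19/48, 7/12, 2/3, 19/24, 13/16, 1]
j=0: u_0=53/600 ∈ [1/48, 1/6) → index 1
j=1: u_1=113/600 ∈ [3/16, 3/8) → index 3
j=2: u_2=173/600 ∈ [3/16, 3/8) → index 3
j=3: u_3=233/600 ∈ [3/8, 19/48) → index 4
j=4: u_4=293/600 ∈ [19/48, 7/12) → index 5
j=5: u_5=353/600 ∈ [7/12, 2/3) → index 6
j=6: u_6=413/600 ∈ [2/3, 19/24) → index 7
j=7: u_7=473/600 ∈ [2/3, 19/24) → index 7
j=8: u_8=533/600 ∈ [13/16, 1) → index 9
j=9: u_9=593/600 ∈ [13/16, 1) → index 9

1 3 3 4 5 6 7 7 9 9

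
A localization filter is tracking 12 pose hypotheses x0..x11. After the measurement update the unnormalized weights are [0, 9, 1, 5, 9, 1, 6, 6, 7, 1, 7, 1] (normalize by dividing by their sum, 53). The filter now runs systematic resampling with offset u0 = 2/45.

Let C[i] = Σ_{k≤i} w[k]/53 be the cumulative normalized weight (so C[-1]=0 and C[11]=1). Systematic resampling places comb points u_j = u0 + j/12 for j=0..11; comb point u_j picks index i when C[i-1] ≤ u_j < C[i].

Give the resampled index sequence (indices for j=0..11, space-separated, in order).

C = [0, 9/53, 10/53, 15/53, 24/53, 25/53, 31/53, 37/53, 44/53, 45/53, 52/53, 1]
j=0: u_0=2/45 ∈ [0, 9/53) → index 1
j=1: u_1=23/180 ∈ [0, 9/53) → index 1
j=2: u_2=19/90 ∈ [10/53, 15/53) → index 3
j=3: u_3=53/180 ∈ [15/53, 24/53) → index 4
j=4: u_4=17/45 ∈ [15/53, 24/53) → index 4
j=5: u_5=83/180 ∈ [24/53, 25/53) → index 5
j=6: u_6=49/90 ∈ [25/53, 31/53) → index 6
j=7: u_7=113/180 ∈ [31/53, 37/53) → index 7
j=8: u_8=32/45 ∈ [37/53, 44/53) → index 8
j=9: u_9=143/180 ∈ [37/53, 44/53) → index 8
j=10: u_10=79/90 ∈ [45/53, 52/53) → index 10
j=11: u_11=173/180 ∈ [45/53, 52/53) → index 10

1 1 3 4 4 5 6 7 8 8 10 10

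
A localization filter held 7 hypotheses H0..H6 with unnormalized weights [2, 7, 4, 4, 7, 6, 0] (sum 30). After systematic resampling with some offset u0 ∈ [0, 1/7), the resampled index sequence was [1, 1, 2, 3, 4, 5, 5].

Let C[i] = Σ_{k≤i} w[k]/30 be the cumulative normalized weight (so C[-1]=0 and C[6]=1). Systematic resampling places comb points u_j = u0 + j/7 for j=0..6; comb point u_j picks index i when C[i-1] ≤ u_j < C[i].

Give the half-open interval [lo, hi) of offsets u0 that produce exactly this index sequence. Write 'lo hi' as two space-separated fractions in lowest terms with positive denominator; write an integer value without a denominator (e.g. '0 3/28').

C = [1/15, 3/10, 13/30, 17/30, 4/5, 1, 1]
j=0 picked index 1: u0 ∈ [1/15, 3/10)
j=1 picked index 1: u0 ∈ [-8/105, 11/70)
j=2 picked index 2: u0 ∈ [1/70, 31/210)
j=3 picked index 3: u0 ∈ [1/210, 29/210)
j=4 picked index 4: u0 ∈ [-1/210, 8/35)
j=5 picked index 5: u0 ∈ [3/35, 2/7)
j=6 picked index 5: u0 ∈ [-2/35, 1/7)
intersection: [3/35, 29/210)

3/35 29/210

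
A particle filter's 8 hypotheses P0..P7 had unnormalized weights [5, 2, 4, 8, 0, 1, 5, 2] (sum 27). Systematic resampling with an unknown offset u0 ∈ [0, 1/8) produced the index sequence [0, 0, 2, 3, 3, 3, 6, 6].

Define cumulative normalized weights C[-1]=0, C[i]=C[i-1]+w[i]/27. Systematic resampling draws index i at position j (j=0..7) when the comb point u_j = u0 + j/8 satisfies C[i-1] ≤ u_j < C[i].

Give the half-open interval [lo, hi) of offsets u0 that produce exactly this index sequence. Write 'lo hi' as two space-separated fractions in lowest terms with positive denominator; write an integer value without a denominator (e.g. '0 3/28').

C = [5/27, 7/27, 11/27, 19/27, 19/27, 20/27, 25/27, 1]
j=0 picked index 0: u0 ∈ [0, 5/27)
j=1 picked index 0: u0 ∈ [-1/8, 13/216)
j=2 picked index 2: u0 ∈ [1/108, 17/108)
j=3 picked index 3: u0 ∈ [7/216, 71/216)
j=4 picked index 3: u0 ∈ [-5/54, 11/54)
j=5 picked index 3: u0 ∈ [-47/216, 17/216)
j=6 picked index 6: u0 ∈ [-1/108, 19/108)
j=7 picked index 6: u0 ∈ [-29/216, 11/216)
intersection: [7/216, 11/216)

7/216 11/216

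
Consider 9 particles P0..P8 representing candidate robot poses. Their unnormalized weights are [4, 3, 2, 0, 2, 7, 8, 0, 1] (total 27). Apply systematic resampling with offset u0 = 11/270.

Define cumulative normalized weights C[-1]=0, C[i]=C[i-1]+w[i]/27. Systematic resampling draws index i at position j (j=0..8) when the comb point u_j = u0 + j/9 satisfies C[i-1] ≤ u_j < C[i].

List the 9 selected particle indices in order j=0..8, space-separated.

0 1 2 4 5 5 6 6 6

C = [4/27, 7/27, 1/3, 1/3, 11/27, 2/3, 26/27, 26/27, 1]
j=0: u_0=11/270 ∈ [0, 4/27) → index 0
j=1: u_1=41/270 ∈ [4/27, 7/27) → index 1
j=2: u_2=71/270 ∈ [7/27, 1/3) → index 2
j=3: u_3=101/270 ∈ [1/3, 11/27) → index 4
j=4: u_4=131/270 ∈ [11/27, 2/3) → index 5
j=5: u_5=161/270 ∈ [11/27, 2/3) → index 5
j=6: u_6=191/270 ∈ [2/3, 26/27) → index 6
j=7: u_7=221/270 ∈ [2/3, 26/27) → index 6
j=8: u_8=251/270 ∈ [2/3, 26/27) → index 6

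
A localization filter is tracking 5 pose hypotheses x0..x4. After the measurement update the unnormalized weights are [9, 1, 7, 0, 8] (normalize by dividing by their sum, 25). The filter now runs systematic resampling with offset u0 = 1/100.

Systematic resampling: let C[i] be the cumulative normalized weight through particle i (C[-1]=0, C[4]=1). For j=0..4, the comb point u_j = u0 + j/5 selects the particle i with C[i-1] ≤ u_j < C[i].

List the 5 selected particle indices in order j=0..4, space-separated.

0 0 2 2 4

C = [9/25, 2/5, 17/25, 17/25, 1]
j=0: u_0=1/100 ∈ [0, 9/25) → index 0
j=1: u_1=21/100 ∈ [0, 9/25) → index 0
j=2: u_2=41/100 ∈ [2/5, 17/25) → index 2
j=3: u_3=61/100 ∈ [2/5, 17/25) → index 2
j=4: u_4=81/100 ∈ [17/25, 1) → index 4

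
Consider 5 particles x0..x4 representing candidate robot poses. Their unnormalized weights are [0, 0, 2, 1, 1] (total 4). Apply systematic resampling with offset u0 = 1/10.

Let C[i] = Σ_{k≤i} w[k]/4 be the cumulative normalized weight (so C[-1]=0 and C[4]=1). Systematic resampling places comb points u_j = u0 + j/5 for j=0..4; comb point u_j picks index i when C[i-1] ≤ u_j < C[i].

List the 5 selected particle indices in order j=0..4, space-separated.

C = [0, 0, 1/2, 3/4, 1]
j=0: u_0=1/10 ∈ [0, 1/2) → index 2
j=1: u_1=3/10 ∈ [0, 1/2) → index 2
j=2: u_2=1/2 ∈ [1/2, 3/4) → index 3
j=3: u_3=7/10 ∈ [1/2, 3/4) → index 3
j=4: u_4=9/10 ∈ [3/4, 1) → index 4

2 2 3 3 4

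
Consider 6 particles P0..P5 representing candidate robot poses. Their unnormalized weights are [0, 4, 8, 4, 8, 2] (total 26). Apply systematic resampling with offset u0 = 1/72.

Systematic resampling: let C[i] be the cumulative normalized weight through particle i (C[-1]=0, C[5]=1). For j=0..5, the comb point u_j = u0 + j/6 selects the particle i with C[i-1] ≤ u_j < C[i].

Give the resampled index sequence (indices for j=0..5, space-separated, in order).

1 2 2 3 4 4

C = [0, 2/13, 6/13, 8/13, 12/13, 1]
j=0: u_0=1/72 ∈ [0, 2/13) → index 1
j=1: u_1=13/72 ∈ [2/13, 6/13) → index 2
j=2: u_2=25/72 ∈ [2/13, 6/13) → index 2
j=3: u_3=37/72 ∈ [6/13, 8/13) → index 3
j=4: u_4=49/72 ∈ [8/13, 12/13) → index 4
j=5: u_5=61/72 ∈ [8/13, 12/13) → index 4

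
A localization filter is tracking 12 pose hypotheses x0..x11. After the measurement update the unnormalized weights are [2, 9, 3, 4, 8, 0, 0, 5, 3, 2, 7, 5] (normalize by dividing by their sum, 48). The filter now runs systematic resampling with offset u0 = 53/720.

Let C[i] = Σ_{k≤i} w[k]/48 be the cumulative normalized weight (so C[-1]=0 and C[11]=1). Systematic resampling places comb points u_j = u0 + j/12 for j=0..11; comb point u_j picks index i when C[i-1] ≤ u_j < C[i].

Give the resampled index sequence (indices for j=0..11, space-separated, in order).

1 1 2 3 4 4 7 8 9 10 11 11

C = [1/24, 11/48, 7/24, 3/8, 13/24, 13/24, 13/24, 31/48, 17/24, 3/4, 43/48, 1]
j=0: u_0=53/720 ∈ [1/24, 11/48) → index 1
j=1: u_1=113/720 ∈ [1/24, 11/48) → index 1
j=2: u_2=173/720 ∈ [11/48, 7/24) → index 2
j=3: u_3=233/720 ∈ [7/24, 3/8) → index 3
j=4: u_4=293/720 ∈ [3/8, 13/24) → index 4
j=5: u_5=353/720 ∈ [3/8, 13/24) → index 4
j=6: u_6=413/720 ∈ [13/24, 31/48) → index 7
j=7: u_7=473/720 ∈ [31/48, 17/24) → index 8
j=8: u_8=533/720 ∈ [17/24, 3/4) → index 9
j=9: u_9=593/720 ∈ [3/4, 43/48) → index 10
j=10: u_10=653/720 ∈ [43/48, 1) → index 11
j=11: u_11=713/720 ∈ [43/48, 1) → index 11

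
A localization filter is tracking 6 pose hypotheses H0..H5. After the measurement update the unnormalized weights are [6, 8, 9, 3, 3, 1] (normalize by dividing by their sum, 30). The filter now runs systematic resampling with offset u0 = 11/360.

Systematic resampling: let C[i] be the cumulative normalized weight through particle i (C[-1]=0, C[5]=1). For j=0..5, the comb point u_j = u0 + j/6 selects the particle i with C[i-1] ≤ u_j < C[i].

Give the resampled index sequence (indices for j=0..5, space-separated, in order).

C = [1/5, 7/15, 23/30, 13/15, 29/30, 1]
j=0: u_0=11/360 ∈ [0, 1/5) → index 0
j=1: u_1=71/360 ∈ [0, 1/5) → index 0
j=2: u_2=131/360 ∈ [1/5, 7/15) → index 1
j=3: u_3=191/360 ∈ [7/15, 23/30) → index 2
j=4: u_4=251/360 ∈ [7/15, 23/30) → index 2
j=5: u_5=311/360 ∈ [23/30, 13/15) → index 3

0 0 1 2 2 3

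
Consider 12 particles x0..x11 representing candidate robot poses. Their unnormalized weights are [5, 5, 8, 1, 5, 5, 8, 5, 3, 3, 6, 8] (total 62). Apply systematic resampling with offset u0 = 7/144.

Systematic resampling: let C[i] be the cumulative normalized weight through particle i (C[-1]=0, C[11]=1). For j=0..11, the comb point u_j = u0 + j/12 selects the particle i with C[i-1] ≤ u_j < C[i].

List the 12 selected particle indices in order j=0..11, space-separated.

C = [5/62, 5/31, 9/31, 19/62, 12/31, 29/62, 37/62, 21/31, 45/62, 24/31, 27/31, 1]
j=0: u_0=7/144 ∈ [0, 5/62) → index 0
j=1: u_1=19/144 ∈ [5/62, 5/31) → index 1
j=2: u_2=31/144 ∈ [5/31, 9/31) → index 2
j=3: u_3=43/144 ∈ [9/31, 19/62) → index 3
j=4: u_4=55/144 ∈ [19/62, 12/31) → index 4
j=5: u_5=67/144 ∈ [12/31, 29/62) → index 5
j=6: u_6=79/144 ∈ [29/62, 37/62) → index 6
j=7: u_7=91/144 ∈ [37/62, 21/31) → index 7
j=8: u_8=103/144 ∈ [21/31, 45/62) → index 8
j=9: u_9=115/144 ∈ [24/31, 27/31) → index 10
j=10: u_10=127/144 ∈ [27/31, 1) → index 11
j=11: u_11=139/144 ∈ [27/31, 1) → index 11

0 1 2 3 4 5 6 7 8 10 11 11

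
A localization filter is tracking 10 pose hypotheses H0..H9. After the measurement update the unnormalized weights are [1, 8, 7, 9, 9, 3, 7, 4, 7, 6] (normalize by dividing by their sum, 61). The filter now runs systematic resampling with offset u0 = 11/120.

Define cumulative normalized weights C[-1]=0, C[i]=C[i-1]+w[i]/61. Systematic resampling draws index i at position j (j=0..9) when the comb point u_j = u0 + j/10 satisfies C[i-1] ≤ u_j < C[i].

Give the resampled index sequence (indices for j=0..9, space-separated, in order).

1 2 3 3 4 5 6 8 8 9

C = [1/61, 9/61, 16/61, 25/61, 34/61, 37/61, 44/61, 48/61, 55/61, 1]
j=0: u_0=11/120 ∈ [1/61, 9/61) → index 1
j=1: u_1=23/120 ∈ [9/61, 16/61) → index 2
j=2: u_2=7/24 ∈ [16/61, 25/61) → index 3
j=3: u_3=47/120 ∈ [16/61, 25/61) → index 3
j=4: u_4=59/120 ∈ [25/61, 34/61) → index 4
j=5: u_5=71/120 ∈ [34/61, 37/61) → index 5
j=6: u_6=83/120 ∈ [37/61, 44/61) → index 6
j=7: u_7=19/24 ∈ [48/61, 55/61) → index 8
j=8: u_8=107/120 ∈ [48/61, 55/61) → index 8
j=9: u_9=119/120 ∈ [55/61, 1) → index 9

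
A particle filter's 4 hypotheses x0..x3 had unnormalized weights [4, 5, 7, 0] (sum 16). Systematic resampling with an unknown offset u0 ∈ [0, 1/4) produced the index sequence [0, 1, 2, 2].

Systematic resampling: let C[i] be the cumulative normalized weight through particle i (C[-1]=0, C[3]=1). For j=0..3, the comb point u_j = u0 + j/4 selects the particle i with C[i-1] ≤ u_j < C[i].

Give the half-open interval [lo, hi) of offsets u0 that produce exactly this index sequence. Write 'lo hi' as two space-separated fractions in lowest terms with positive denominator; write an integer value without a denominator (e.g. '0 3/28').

1/16 1/4

C = [1/4, 9/16, 1, 1]
j=0 picked index 0: u0 ∈ [0, 1/4)
j=1 picked index 1: u0 ∈ [0, 5/16)
j=2 picked index 2: u0 ∈ [1/16, 1/2)
j=3 picked index 2: u0 ∈ [-3/16, 1/4)
intersection: [1/16, 1/4)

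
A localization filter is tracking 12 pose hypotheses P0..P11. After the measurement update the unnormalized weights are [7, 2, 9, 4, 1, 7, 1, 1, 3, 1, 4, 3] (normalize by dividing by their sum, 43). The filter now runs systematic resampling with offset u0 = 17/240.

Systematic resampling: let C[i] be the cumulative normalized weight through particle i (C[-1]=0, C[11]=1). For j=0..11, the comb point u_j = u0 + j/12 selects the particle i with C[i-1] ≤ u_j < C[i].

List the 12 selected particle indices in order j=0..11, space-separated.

C = [7/43, 9/43, 18/43, 22/43, 23/43, 30/43, 31/43, 32/43, 35/43, 36/43, 40/43, 1]
j=0: u_0=17/240 ∈ [0, 7/43) → index 0
j=1: u_1=37/240 ∈ [0, 7/43) → index 0
j=2: u_2=19/80 ∈ [9/43, 18/43) → index 2
j=3: u_3=77/240 ∈ [9/43, 18/43) → index 2
j=4: u_4=97/240 ∈ [9/43, 18/43) → index 2
j=5: u_5=39/80 ∈ [18/43, 22/43) → index 3
j=6: u_6=137/240 ∈ [23/43, 30/43) → index 5
j=7: u_7=157/240 ∈ [23/43, 30/43) → index 5
j=8: u_8=59/80 ∈ [31/43, 32/43) → index 7
j=9: u_9=197/240 ∈ [35/43, 36/43) → index 9
j=10: u_10=217/240 ∈ [36/43, 40/43) → index 10
j=11: u_11=79/80 ∈ [40/43, 1) → index 11

0 0 2 2 2 3 5 5 7 9 10 11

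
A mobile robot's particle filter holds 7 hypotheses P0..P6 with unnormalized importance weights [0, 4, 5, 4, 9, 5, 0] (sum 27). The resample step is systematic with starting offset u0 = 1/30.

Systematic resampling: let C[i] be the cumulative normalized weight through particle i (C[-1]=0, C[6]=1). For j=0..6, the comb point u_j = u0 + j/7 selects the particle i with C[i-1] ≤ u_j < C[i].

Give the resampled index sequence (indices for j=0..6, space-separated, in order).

C = [0, 4/27, 1/3, 13/27, 22/27, 1, 1]
j=0: u_0=1/30 ∈ [0, 4/27) → index 1
j=1: u_1=37/210 ∈ [4/27, 1/3) → index 2
j=2: u_2=67/210 ∈ [4/27, 1/3) → index 2
j=3: u_3=97/210 ∈ [1/3, 13/27) → index 3
j=4: u_4=127/210 ∈ [13/27, 22/27) → index 4
j=5: u_5=157/210 ∈ [13/27, 22/27) → index 4
j=6: u_6=187/210 ∈ [22/27, 1) → index 5

1 2 2 3 4 4 5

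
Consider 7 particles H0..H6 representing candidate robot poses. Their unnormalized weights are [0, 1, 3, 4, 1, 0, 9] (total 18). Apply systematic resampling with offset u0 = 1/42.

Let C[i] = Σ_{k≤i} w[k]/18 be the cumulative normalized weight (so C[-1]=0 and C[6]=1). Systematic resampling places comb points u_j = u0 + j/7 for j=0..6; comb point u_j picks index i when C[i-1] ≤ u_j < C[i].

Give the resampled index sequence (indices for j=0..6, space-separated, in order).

C = [0, 1/18, 2/9, 4/9, 1/2, 1/2, 1]
j=0: u_0=1/42 ∈ [0, 1/18) → index 1
j=1: u_1=1/6 ∈ [1/18, 2/9) → index 2
j=2: u_2=13/42 ∈ [2/9, 4/9) → index 3
j=3: u_3=19/42 ∈ [4/9, 1/2) → index 4
j=4: u_4=25/42 ∈ [1/2, 1) → index 6
j=5: u_5=31/42 ∈ [1/2, 1) → index 6
j=6: u_6=37/42 ∈ [1/2, 1) → index 6

1 2 3 4 6 6 6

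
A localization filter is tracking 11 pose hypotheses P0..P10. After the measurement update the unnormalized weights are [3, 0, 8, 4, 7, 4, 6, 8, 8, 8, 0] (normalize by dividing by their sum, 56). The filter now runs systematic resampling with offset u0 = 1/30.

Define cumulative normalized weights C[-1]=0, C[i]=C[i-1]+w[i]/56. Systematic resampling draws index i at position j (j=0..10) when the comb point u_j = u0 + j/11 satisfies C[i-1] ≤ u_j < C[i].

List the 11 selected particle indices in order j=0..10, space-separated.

0 2 3 4 5 6 7 7 8 8 9

C = [3/56, 3/56, 11/56, 15/56, 11/28, 13/28, 4/7, 5/7, 6/7, 1, 1]
j=0: u_0=1/30 ∈ [0, 3/56) → index 0
j=1: u_1=41/330 ∈ [3/56, 11/56) → index 2
j=2: u_2=71/330 ∈ [11/56, 15/56) → index 3
j=3: u_3=101/330 ∈ [15/56, 11/28) → index 4
j=4: u_4=131/330 ∈ [11/28, 13/28) → index 5
j=5: u_5=161/330 ∈ [13/28, 4/7) → index 6
j=6: u_6=191/330 ∈ [4/7, 5/7) → index 7
j=7: u_7=221/330 ∈ [4/7, 5/7) → index 7
j=8: u_8=251/330 ∈ [5/7, 6/7) → index 8
j=9: u_9=281/330 ∈ [5/7, 6/7) → index 8
j=10: u_10=311/330 ∈ [6/7, 1) → index 9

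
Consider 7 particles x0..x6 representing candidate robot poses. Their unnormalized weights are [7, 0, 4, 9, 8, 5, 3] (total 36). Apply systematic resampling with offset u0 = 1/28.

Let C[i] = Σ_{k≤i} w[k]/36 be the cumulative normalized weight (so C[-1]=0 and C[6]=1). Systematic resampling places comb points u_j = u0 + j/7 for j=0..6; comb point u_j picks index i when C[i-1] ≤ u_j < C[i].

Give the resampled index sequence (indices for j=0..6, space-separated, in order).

C = [7/36, 7/36, 11/36, 5/9, 7/9, 11/12, 1]
j=0: u_0=1/28 ∈ [0, 7/36) → index 0
j=1: u_1=5/28 ∈ [0, 7/36) → index 0
j=2: u_2=9/28 ∈ [11/36, 5/9) → index 3
j=3: u_3=13/28 ∈ [11/36, 5/9) → index 3
j=4: u_4=17/28 ∈ [5/9, 7/9) → index 4
j=5: u_5=3/4 ∈ [5/9, 7/9) → index 4
j=6: u_6=25/28 ∈ [7/9, 11/12) → index 5

0 0 3 3 4 4 5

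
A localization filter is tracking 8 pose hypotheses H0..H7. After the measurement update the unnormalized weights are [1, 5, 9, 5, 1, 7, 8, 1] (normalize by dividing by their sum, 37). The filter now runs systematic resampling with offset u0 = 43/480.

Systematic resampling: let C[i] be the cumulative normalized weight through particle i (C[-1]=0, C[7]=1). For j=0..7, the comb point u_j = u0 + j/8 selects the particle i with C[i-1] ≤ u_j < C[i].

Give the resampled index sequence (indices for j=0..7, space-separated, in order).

1 2 2 3 5 5 6 6

C = [1/37, 6/37, 15/37, 20/37, 21/37, 28/37, 36/37, 1]
j=0: u_0=43/480 ∈ [1/37, 6/37) → index 1
j=1: u_1=103/480 ∈ [6/37, 15/37) → index 2
j=2: u_2=163/480 ∈ [6/37, 15/37) → index 2
j=3: u_3=223/480 ∈ [15/37, 20/37) → index 3
j=4: u_4=283/480 ∈ [21/37, 28/37) → index 5
j=5: u_5=343/480 ∈ [21/37, 28/37) → index 5
j=6: u_6=403/480 ∈ [28/37, 36/37) → index 6
j=7: u_7=463/480 ∈ [28/37, 36/37) → index 6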